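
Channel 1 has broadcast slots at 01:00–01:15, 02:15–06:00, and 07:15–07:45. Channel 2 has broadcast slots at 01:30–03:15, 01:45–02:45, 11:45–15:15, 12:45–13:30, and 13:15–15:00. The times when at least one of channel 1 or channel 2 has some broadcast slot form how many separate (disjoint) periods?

Merge the second list: 01:30-03:15, 11:45-15:15.
A ∪ B = 01:00-01:15, 01:30-06:00, 07:15-07:45, 11:45-15:15.
That is 4 disjoint pieces.

4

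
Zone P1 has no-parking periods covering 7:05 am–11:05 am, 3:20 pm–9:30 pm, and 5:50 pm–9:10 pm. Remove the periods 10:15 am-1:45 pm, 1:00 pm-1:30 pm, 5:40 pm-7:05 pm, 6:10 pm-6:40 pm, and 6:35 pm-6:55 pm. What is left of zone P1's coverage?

A, merged: 7:05 am–11:05 am, 3:20 pm–9:30 pm.
B, merged: 10:15 am–1:45 pm, 5:40 pm–7:05 pm.
7:05 am–11:05 am minus B → 7:05 am–10:15 am.
3:20 pm–9:30 pm minus B → 3:20 pm–5:40 pm, 7:05 pm–9:30 pm.

7:05 am–10:15 am, 3:20 pm–5:40 pm, 7:05 pm–9:30 pm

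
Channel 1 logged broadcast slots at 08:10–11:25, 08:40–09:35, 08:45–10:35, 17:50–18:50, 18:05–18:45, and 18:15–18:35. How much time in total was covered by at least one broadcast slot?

4 h 15 min

Merged: 08:10–11:25, 17:50–18:50.
Lengths: 3 h 15 min + 1 h = 4 h 15 min.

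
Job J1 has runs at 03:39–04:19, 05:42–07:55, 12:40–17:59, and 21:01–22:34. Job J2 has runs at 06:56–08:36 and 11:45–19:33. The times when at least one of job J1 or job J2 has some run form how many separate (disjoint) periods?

A ∪ B = 03:39–04:19, 05:42–08:36, 11:45–19:33, 21:01–22:34.
That is 4 disjoint pieces.

4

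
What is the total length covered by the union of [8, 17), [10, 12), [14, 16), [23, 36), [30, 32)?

22

Merged: [8, 17), [23, 36).
Lengths: 9 + 13 = 22.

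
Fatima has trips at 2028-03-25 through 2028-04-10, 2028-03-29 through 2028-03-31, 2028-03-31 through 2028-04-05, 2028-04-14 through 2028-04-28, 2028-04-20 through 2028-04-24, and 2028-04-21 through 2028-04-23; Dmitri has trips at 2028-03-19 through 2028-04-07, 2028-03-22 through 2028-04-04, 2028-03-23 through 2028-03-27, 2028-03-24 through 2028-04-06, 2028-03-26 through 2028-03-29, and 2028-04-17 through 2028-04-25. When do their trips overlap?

2028-03-25 through 2028-04-07, 2028-04-17 through 2028-04-25

Merge the first list: 2028-03-25 through 2028-04-10, 2028-04-14 through 2028-04-28.
Merge the second list: 2028-03-19 through 2028-04-07, 2028-04-17 through 2028-04-25.
2028-03-25 through 2028-04-10 ∩ B → 2028-03-25 through 2028-04-07.
2028-04-14 through 2028-04-28 ∩ B → 2028-04-17 through 2028-04-25.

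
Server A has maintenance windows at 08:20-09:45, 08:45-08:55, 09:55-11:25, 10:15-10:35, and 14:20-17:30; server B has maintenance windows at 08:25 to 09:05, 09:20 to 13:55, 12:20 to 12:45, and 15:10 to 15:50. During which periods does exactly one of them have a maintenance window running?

First set merges to 08:20–09:45, 09:55–11:25, 14:20–17:30.
Second set merges to 08:25–09:05, 09:20–13:55, 15:10–15:50.
Only in the first: 08:20–08:25, 09:05–09:20, 14:20–15:10, 15:50–17:30.
Only in the second: 09:45–09:55, 11:25–13:55.
Together these are the periods covered by exactly one.

08:20–08:25, 09:05–09:20, 09:45–09:55, 11:25–13:55, 14:20–15:10, 15:50–17:30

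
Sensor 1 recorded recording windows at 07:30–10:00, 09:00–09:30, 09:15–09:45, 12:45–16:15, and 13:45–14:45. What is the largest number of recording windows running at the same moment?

3

At 09:15, 3 of the intervals are simultaneously active.
No point has more.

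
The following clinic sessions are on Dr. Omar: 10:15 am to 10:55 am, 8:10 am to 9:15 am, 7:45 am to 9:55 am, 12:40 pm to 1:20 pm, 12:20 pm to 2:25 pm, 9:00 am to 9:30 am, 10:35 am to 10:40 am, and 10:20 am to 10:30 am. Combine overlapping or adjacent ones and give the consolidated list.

Sort by start: 7:45 am–9:55 am, 8:10 am–9:15 am, 9:00 am–9:30 am, 10:15 am–10:55 am, 10:20 am–10:30 am, 10:35 am–10:40 am, 12:20 pm–2:25 pm, 12:40 pm–1:20 pm.
8:10 am–9:15 am overlaps/touches 7:45 am–9:55 am → extend to 7:45 am–9:55 am.
9:00 am–9:30 am overlaps/touches 7:45 am–9:55 am → extend to 7:45 am–9:55 am.
10:15 am–10:55 am is disjoint → start new block.
10:20 am–10:30 am overlaps/touches 10:15 am–10:55 am → extend to 10:15 am–10:55 am.
10:35 am–10:40 am overlaps/touches 10:15 am–10:55 am → extend to 10:15 am–10:55 am.
12:20 pm–2:25 pm is disjoint → start new block.
12:40 pm–1:20 pm overlaps/touches 12:20 pm–2:25 pm → extend to 12:20 pm–2:25 pm.

7:45 am–9:55 am, 10:15 am–10:55 am, 12:20 pm–2:25 pm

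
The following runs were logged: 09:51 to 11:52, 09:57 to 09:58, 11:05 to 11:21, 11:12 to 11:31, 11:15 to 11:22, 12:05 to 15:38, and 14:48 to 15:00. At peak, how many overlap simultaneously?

4

Walk the sorted start/end points keeping a running depth.
The depth first hits 4 at 11:15.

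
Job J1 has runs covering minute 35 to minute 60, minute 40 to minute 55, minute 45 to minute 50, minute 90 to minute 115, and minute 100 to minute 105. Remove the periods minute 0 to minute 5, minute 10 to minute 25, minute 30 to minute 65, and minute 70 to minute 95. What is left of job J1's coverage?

A, merged: minute 35 to minute 60, minute 90 to minute 115.
minute 35 to minute 60 lies entirely inside B → drops out.
minute 90 to minute 115 with B removed leaves minute 95 to minute 115.

minute 95 to minute 115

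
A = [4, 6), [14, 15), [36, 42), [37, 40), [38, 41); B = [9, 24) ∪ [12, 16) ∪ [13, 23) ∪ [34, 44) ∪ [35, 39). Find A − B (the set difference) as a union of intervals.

First set merges to [4, 6), [14, 15), [36, 42).
Second set merges to [9, 24), [34, 44).
[4, 6): nothing removed.
[14, 15): entirely removed.
[36, 42): entirely removed.

[4, 6)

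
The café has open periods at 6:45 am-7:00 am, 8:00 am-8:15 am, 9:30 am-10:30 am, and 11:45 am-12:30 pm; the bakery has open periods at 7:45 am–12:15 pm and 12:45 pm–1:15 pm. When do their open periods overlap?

8:00 am-8:15 am, 9:30 am-10:30 am, 11:45 am-12:15 pm

6:45 am-7:00 am: no overlap with the second set.
8:00 am-8:15 am meets the second set on 8:00 am-8:15 am.
9:30 am-10:30 am meets the second set on 9:30 am-10:30 am.
11:45 am-12:30 pm meets the second set on 11:45 am-12:15 pm.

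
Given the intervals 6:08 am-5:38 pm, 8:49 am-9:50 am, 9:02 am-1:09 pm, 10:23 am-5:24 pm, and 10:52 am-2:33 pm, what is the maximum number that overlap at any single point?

4

At 10:52 am, 4 of the intervals are simultaneously active.
No point has more.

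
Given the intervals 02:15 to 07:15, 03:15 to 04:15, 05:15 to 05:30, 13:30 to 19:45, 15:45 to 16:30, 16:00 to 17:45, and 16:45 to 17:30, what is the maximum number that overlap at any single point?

3

Sweep endpoints in order; track running count of active intervals.
Peak of 3 reached at 16:00.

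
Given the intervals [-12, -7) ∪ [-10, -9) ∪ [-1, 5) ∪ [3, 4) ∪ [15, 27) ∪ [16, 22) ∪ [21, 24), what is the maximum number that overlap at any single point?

At 21, 3 of the intervals are simultaneously active.
No point has more.

3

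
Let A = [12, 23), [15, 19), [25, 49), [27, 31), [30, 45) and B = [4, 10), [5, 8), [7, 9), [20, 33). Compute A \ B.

First set merges to [12, 23), [25, 49).
Second set merges to [4, 10), [20, 33).
[12, 23) with B removed leaves [12, 20).
[25, 49) with B removed leaves [33, 49).

[12, 20) ∪ [33, 49)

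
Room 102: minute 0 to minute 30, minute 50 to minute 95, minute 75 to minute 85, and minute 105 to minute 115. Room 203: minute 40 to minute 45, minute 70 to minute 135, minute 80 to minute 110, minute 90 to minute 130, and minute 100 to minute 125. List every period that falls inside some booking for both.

minute 70 to minute 95, minute 105 to minute 115

A, merged: minute 0 to minute 30, minute 50 to minute 95, minute 105 to minute 115.
B, merged: minute 40 to minute 45, minute 70 to minute 135.
minute 0 to minute 30 falls entirely outside B.
minute 50 to minute 95 overlaps B on minute 70 to minute 95.
minute 105 to minute 115 overlaps B on minute 105 to minute 115.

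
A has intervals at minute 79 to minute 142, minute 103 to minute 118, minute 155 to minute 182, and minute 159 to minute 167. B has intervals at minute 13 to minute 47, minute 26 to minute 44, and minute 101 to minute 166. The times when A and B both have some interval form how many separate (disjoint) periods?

Merge the first list: minute 79 to minute 142, minute 155 to minute 182.
Merge the second list: minute 13 to minute 47, minute 101 to minute 166.
A ∩ B = minute 101 to minute 142, minute 155 to minute 166.
That is 2 disjoint pieces.

2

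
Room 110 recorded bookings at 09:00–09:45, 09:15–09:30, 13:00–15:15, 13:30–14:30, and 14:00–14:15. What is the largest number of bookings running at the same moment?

Sweep endpoints in order; track running count of active intervals.
Peak of 3 reached at 14:00.

3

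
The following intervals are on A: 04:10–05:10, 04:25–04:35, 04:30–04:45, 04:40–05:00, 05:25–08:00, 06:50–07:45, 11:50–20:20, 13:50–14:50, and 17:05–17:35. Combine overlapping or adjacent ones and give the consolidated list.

04:10–05:10, 05:25–08:00, 11:50–20:20

04:25–04:35 overlaps/touches 04:10–05:10 → extend to 04:10–05:10.
04:30–04:45 overlaps/touches 04:10–05:10 → extend to 04:10–05:10.
04:40–05:00 overlaps/touches 04:10–05:10 → extend to 04:10–05:10.
05:25–08:00 is disjoint → start new block.
06:50–07:45 overlaps/touches 05:25–08:00 → extend to 05:25–08:00.
11:50–20:20 is disjoint → start new block.
13:50–14:50 overlaps/touches 11:50–20:20 → extend to 11:50–20:20.
17:05–17:35 overlaps/touches 11:50–20:20 → extend to 11:50–20:20.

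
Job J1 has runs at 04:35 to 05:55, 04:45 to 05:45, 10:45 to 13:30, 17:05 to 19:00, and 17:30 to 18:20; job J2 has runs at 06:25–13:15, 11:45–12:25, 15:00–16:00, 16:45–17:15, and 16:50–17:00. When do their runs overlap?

10:45-13:15, 17:05-17:15

A, merged: 04:35-05:55, 10:45-13:30, 17:05-19:00.
B, merged: 06:25-13:15, 15:00-16:00, 16:45-17:15.
04:35-05:55 falls entirely outside B.
10:45-13:30 overlaps B on 10:45-13:15.
17:05-19:00 overlaps B on 17:05-17:15.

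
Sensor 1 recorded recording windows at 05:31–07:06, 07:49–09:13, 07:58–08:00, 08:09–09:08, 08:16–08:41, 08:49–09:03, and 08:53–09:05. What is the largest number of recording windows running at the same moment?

At 08:53, 4 of the intervals are simultaneously active.
No point has more.

4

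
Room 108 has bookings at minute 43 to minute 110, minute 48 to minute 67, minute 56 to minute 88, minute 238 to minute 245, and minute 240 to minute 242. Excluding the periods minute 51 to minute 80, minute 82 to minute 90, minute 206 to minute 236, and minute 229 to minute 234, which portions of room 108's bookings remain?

minute 43 to minute 51, minute 80 to minute 82, minute 90 to minute 110, minute 238 to minute 245

First set merges to minute 43 to minute 110, minute 238 to minute 245.
Second set merges to minute 51 to minute 80, minute 82 to minute 90, minute 206 to minute 236.
minute 43 to minute 110 minus B → minute 43 to minute 51, minute 80 to minute 82, minute 90 to minute 110.
minute 238 to minute 245: no B overlap → unchanged.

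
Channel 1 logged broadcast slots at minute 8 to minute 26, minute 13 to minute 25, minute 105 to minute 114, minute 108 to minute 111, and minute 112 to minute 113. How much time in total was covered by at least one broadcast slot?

Merged: minute 8 to minute 26, minute 105 to minute 114.
Lengths: 18 minutes + 9 minutes = 27 minutes.

27 minutes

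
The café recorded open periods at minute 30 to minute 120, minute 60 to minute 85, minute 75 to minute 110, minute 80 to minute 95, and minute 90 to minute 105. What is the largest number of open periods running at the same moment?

Walk the sorted start/end points keeping a running depth.
The depth first hits 4 at minute 80.

4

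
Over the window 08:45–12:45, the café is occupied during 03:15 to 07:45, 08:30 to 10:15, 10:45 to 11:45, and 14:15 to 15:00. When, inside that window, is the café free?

10:15–10:45, 11:45–12:45

Covered (merged): 03:15–07:45, 08:30–10:15, 10:45–11:45, 14:15–15:00.
Gaps within 08:45–12:45: 10:15–10:45, 11:45–12:45.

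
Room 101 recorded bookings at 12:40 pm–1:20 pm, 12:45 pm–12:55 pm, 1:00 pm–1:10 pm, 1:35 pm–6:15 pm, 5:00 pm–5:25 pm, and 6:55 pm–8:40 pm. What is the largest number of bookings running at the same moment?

2

Walk the sorted start/end points keeping a running depth.
The depth first hits 2 at 12:45 pm.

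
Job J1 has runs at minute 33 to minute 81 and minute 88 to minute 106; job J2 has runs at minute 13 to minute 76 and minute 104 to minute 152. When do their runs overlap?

minute 33 to minute 81 overlaps B on minute 33 to minute 76.
minute 88 to minute 106 overlaps B on minute 104 to minute 106.

minute 33 to minute 76, minute 104 to minute 106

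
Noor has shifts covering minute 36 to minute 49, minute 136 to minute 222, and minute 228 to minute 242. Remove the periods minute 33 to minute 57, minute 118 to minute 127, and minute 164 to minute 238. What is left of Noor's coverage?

minute 136 to minute 164, minute 238 to minute 242

minute 36 to minute 49: entirely removed.
minute 136 to minute 222 \ B = minute 136 to minute 164.
minute 228 to minute 242 \ B = minute 238 to minute 242.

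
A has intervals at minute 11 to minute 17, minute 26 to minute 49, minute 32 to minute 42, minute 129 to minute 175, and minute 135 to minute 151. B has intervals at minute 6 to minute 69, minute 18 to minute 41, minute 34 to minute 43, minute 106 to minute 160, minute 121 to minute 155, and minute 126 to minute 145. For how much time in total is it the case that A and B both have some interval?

60 minutes

Merge the first list: minute 11 to minute 17, minute 26 to minute 49, minute 129 to minute 175.
Merge the second list: minute 6 to minute 69, minute 106 to minute 160.
A ∩ B = minute 11 to minute 17, minute 26 to minute 49, minute 129 to minute 160.
Total: 6 minutes + 23 minutes + 31 minutes = 60 minutes.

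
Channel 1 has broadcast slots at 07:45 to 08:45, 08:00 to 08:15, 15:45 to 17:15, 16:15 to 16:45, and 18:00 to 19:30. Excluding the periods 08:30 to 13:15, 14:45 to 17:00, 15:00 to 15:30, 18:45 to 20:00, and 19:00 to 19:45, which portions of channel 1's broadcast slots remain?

07:45–08:30, 17:00–17:15, 18:00–18:45

Merge the first list: 07:45–08:45, 15:45–17:15, 18:00–19:30.
Merge the second list: 08:30–13:15, 14:45–17:00, 18:45–20:00.
07:45–08:45 with B removed leaves 07:45–08:30.
15:45–17:15 with B removed leaves 17:00–17:15.
18:00–19:30 with B removed leaves 18:00–18:45.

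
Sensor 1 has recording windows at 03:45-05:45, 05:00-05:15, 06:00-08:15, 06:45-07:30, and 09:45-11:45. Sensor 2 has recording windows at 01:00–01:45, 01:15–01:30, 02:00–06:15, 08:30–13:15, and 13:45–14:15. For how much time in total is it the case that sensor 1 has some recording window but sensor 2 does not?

2 h

First set merges to 03:45–05:45, 06:00–08:15, 09:45–11:45.
Second set merges to 01:00–01:45, 02:00–06:15, 08:30–13:15, 13:45–14:15.
A \ B = 06:15–08:15.
Total: 2 h.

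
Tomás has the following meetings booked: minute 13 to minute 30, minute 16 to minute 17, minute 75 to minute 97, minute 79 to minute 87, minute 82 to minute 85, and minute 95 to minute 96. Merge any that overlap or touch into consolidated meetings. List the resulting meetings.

minute 13 to minute 30, minute 75 to minute 97

minute 16 to minute 17 overlaps/touches minute 13 to minute 30 → extend to minute 13 to minute 30.
minute 75 to minute 97 is disjoint → start new block.
minute 79 to minute 87 overlaps/touches minute 75 to minute 97 → extend to minute 75 to minute 97.
minute 82 to minute 85 overlaps/touches minute 75 to minute 97 → extend to minute 75 to minute 97.
minute 95 to minute 96 overlaps/touches minute 75 to minute 97 → extend to minute 75 to minute 97.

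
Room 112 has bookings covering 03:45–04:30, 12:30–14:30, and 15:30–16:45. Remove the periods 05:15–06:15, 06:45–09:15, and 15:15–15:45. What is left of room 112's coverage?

03:45–04:30, 12:30–14:30, 15:45–16:45

03:45–04:30: no B overlap → unchanged.
12:30–14:30: no B overlap → unchanged.
15:30–16:45 minus B → 15:45–16:45.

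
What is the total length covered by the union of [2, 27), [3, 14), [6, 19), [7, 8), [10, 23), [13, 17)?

25

Merged: [2, 27).
Length: 25.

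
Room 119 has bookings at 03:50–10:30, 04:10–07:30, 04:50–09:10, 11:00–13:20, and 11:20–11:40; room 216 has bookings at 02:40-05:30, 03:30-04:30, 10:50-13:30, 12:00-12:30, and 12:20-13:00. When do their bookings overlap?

First set merges to 03:50–10:30, 11:00–13:20.
Second set merges to 02:40–05:30, 10:50–13:30.
03:50–10:30 ∩ B → 03:50–05:30.
11:00–13:20 ∩ B → 11:00–13:20.

03:50–05:30, 11:00–13:20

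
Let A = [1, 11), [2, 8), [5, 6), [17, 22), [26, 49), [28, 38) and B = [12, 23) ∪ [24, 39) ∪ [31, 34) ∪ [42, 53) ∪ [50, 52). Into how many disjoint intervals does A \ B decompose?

Merge the first list: [1, 11), [17, 22), [26, 49).
Merge the second list: [12, 23), [24, 39), [42, 53).
A \ B = [1, 11), [39, 42).
That is 2 disjoint pieces.

2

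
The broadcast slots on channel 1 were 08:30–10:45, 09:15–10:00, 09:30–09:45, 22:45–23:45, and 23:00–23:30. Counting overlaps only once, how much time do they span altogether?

3 h 15 min

Merged: 08:30–10:45, 22:45–23:45.
Lengths: 2 h 15 min + 1 h = 3 h 15 min.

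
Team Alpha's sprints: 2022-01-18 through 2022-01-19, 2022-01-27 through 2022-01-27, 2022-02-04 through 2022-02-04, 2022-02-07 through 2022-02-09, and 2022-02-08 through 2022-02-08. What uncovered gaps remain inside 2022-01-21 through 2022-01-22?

2022-01-21 through 2022-01-22

After merging, the occupied span is 2022-01-18 through 2022-01-19, 2022-01-27 through 2022-01-27, 2022-02-04 through 2022-02-04, 2022-02-07 through 2022-02-09.
Uncovered inside 2022-01-21 through 2022-01-22: 2022-01-21 through 2022-01-22.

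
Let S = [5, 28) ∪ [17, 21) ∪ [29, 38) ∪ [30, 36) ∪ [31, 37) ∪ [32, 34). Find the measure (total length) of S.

Merged: [5, 28), [29, 38).
Lengths: 23 + 9 = 32.

32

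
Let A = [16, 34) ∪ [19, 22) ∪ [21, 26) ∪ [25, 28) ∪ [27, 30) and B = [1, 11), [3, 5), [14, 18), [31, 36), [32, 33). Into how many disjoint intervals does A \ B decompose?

A, merged: [16, 34).
B, merged: [1, 11), [14, 18), [31, 36).
A \ B = [18, 31).
That is 1 disjoint piece.

1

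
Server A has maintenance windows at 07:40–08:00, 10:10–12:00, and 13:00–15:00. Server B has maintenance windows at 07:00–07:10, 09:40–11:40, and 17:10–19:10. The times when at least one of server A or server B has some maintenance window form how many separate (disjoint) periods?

5

A ∪ B = 07:00-07:10, 07:40-08:00, 09:40-12:00, 13:00-15:00, 17:10-19:10.
That is 5 disjoint pieces.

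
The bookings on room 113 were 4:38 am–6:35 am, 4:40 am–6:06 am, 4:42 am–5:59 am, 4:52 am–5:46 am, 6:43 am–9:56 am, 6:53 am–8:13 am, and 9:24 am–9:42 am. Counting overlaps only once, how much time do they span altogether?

Merged: 4:38 am–6:35 am, 6:43 am–9:56 am.
Lengths: 1 h 57 min + 3 h 13 min = 5 h 10 min.

5 h 10 min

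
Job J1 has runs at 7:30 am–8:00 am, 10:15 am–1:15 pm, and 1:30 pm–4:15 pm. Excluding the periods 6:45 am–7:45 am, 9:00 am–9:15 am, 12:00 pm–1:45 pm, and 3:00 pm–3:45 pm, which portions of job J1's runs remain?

7:45 am–8:00 am, 10:15 am–12:00 pm, 1:45 pm–3:00 pm, 3:45 pm–4:15 pm

7:30 am–8:00 am minus B → 7:45 am–8:00 am.
10:15 am–1:15 pm minus B → 10:15 am–12:00 pm.
1:30 pm–4:15 pm minus B → 1:45 pm–3:00 pm, 3:45 pm–4:15 pm.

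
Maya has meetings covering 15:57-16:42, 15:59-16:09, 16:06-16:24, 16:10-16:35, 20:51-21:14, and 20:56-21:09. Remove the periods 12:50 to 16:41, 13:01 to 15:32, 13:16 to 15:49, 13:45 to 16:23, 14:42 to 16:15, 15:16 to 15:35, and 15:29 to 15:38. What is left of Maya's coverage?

16:41–16:42, 20:51–21:14

Merge the first list: 15:57–16:42, 20:51–21:14.
Merge the second list: 12:50–16:41.
15:57–16:42 \ B = 16:41–16:42.
20:51–21:14: nothing removed.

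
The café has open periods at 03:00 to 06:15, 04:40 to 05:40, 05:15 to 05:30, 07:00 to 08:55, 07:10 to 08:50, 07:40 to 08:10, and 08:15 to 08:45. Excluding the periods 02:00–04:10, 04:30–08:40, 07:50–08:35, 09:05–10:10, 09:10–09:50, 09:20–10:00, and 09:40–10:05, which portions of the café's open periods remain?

04:10-04:30, 08:40-08:55

A, merged: 03:00-06:15, 07:00-08:55.
B, merged: 02:00-04:10, 04:30-08:40, 09:05-10:10.
03:00-06:15 minus B → 04:10-04:30.
07:00-08:55 minus B → 08:40-08:55.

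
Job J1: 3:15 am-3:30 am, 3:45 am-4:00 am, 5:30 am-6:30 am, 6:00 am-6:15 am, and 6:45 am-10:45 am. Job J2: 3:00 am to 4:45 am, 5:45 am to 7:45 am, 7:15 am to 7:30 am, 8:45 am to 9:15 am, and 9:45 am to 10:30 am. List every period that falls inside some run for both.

3:15 am–3:30 am, 3:45 am–4:00 am, 5:45 am–6:30 am, 6:45 am–7:45 am, 8:45 am–9:15 am, 9:45 am–10:30 am

Merge the first list: 3:15 am–3:30 am, 3:45 am–4:00 am, 5:30 am–6:30 am, 6:45 am–10:45 am.
Merge the second list: 3:00 am–4:45 am, 5:45 am–7:45 am, 8:45 am–9:15 am, 9:45 am–10:30 am.
3:15 am–3:30 am ∩ B → 3:15 am–3:30 am.
3:45 am–4:00 am ∩ B → 3:45 am–4:00 am.
5:30 am–6:30 am ∩ B → 5:45 am–6:30 am.
6:45 am–10:45 am ∩ B → 6:45 am–7:45 am, 8:45 am–9:15 am, 9:45 am–10:30 am.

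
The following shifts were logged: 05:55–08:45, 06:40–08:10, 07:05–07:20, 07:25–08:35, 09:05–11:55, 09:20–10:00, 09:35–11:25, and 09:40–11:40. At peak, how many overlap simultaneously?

4

Walk the sorted start/end points keeping a running depth.
The depth first hits 4 at 09:40.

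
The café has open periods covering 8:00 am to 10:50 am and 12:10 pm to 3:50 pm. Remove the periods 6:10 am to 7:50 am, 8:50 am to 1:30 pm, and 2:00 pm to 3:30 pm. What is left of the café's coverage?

8:00 am-10:50 am \ B = 8:00 am-8:50 am.
12:10 pm-3:50 pm \ B = 1:30 pm-2:00 pm, 3:30 pm-3:50 pm.

8:00 am-8:50 am, 1:30 pm-2:00 pm, 3:30 pm-3:50 pm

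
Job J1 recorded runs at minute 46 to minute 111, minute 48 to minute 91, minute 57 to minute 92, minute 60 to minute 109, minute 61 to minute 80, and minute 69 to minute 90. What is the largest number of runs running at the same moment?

6

Sweep endpoints in order; track running count of active intervals.
Peak of 6 reached at minute 69.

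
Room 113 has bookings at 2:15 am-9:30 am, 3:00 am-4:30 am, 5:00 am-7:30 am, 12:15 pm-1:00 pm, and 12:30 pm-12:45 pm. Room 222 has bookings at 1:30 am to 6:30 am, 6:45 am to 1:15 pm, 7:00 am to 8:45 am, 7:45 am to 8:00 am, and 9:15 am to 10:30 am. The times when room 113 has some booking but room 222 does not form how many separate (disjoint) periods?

Merge the first list: 2:15 am–9:30 am, 12:15 pm–1:00 pm.
Merge the second list: 1:30 am–6:30 am, 6:45 am–1:15 pm.
A \ B = 6:30 am–6:45 am.
That is 1 disjoint piece.

1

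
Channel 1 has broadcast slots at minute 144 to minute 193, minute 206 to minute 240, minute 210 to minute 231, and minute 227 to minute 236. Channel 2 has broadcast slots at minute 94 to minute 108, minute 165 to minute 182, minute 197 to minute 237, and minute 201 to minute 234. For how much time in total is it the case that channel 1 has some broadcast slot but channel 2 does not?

First set merges to minute 144 to minute 193, minute 206 to minute 240.
Second set merges to minute 94 to minute 108, minute 165 to minute 182, minute 197 to minute 237.
A \ B = minute 144 to minute 165, minute 182 to minute 193, minute 237 to minute 240.
Total: 21 minutes + 11 minutes + 3 minutes = 35 minutes.

35 minutes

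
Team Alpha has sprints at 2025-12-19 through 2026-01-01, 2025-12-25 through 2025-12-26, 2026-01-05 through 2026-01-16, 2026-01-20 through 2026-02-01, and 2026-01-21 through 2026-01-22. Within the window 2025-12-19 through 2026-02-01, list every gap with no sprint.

Covered (merged): 2025-12-19 through 2026-01-01, 2026-01-05 through 2026-01-16, 2026-01-20 through 2026-02-01.
Gaps within 2025-12-19 through 2026-02-01: 2026-01-02 through 2026-01-04, 2026-01-17 through 2026-01-19.

2026-01-02 through 2026-01-04, 2026-01-17 through 2026-01-19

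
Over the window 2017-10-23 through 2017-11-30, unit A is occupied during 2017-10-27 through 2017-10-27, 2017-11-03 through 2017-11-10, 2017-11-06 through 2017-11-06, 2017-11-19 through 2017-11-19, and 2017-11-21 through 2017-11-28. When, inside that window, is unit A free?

Covered (merged): 2017-10-27 through 2017-10-27, 2017-11-03 through 2017-11-10, 2017-11-19 through 2017-11-19, 2017-11-21 through 2017-11-28.
Gaps within 2017-10-23 through 2017-11-30: 2017-10-23 through 2017-10-26, 2017-10-28 through 2017-11-02, 2017-11-11 through 2017-11-18, 2017-11-20 through 2017-11-20, 2017-11-29 through 2017-11-30.

2017-10-23 through 2017-10-26, 2017-10-28 through 2017-11-02, 2017-11-11 through 2017-11-18, 2017-11-20 through 2017-11-20, 2017-11-29 through 2017-11-30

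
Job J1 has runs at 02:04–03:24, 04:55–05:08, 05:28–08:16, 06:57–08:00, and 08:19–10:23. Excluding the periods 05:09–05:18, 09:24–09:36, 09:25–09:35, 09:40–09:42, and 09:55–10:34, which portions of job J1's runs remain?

02:04-03:24, 04:55-05:08, 05:28-08:16, 08:19-09:24, 09:36-09:40, 09:42-09:55

A, merged: 02:04-03:24, 04:55-05:08, 05:28-08:16, 08:19-10:23.
B, merged: 05:09-05:18, 09:24-09:36, 09:40-09:42, 09:55-10:34.
02:04-03:24 is untouched.
04:55-05:08 is untouched.
05:28-08:16 is untouched.
08:19-10:23 with B removed leaves 08:19-09:24, 09:36-09:40, 09:42-09:55.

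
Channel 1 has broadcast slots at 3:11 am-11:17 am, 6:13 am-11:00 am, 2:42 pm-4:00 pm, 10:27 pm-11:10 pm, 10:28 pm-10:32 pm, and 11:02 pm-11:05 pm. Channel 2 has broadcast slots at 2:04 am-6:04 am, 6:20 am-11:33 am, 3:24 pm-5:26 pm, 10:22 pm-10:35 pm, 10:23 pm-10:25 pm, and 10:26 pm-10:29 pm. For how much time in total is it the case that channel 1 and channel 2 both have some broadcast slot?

8 h 34 min

A, merged: 3:11 am–11:17 am, 2:42 pm–4:00 pm, 10:27 pm–11:10 pm.
B, merged: 2:04 am–6:04 am, 6:20 am–11:33 am, 3:24 pm–5:26 pm, 10:22 pm–10:35 pm.
A ∩ B = 3:11 am–6:04 am, 6:20 am–11:17 am, 3:24 pm–4:00 pm, 10:27 pm–10:35 pm.
Total: 2 h 53 min + 4 h 57 min + 36 min + 8 min = 8 h 34 min.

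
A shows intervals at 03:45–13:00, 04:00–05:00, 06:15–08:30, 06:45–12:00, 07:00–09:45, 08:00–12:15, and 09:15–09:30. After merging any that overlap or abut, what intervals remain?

04:00-05:00 overlaps/touches 03:45-13:00 → extend to 03:45-13:00.
06:15-08:30 overlaps/touches 03:45-13:00 → extend to 03:45-13:00.
06:45-12:00 overlaps/touches 03:45-13:00 → extend to 03:45-13:00.
07:00-09:45 overlaps/touches 03:45-13:00 → extend to 03:45-13:00.
08:00-12:15 overlaps/touches 03:45-13:00 → extend to 03:45-13:00.
09:15-09:30 overlaps/touches 03:45-13:00 → extend to 03:45-13:00.

03:45-13:00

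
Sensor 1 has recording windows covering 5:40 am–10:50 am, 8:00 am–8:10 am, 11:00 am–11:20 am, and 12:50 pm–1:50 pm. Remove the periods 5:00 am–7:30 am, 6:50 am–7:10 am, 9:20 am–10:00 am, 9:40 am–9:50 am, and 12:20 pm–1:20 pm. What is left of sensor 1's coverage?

A, merged: 5:40 am–10:50 am, 11:00 am–11:20 am, 12:50 pm–1:50 pm.
B, merged: 5:00 am–7:30 am, 9:20 am–10:00 am, 12:20 pm–1:20 pm.
5:40 am–10:50 am \ B = 7:30 am–9:20 am, 10:00 am–10:50 am.
11:00 am–11:20 am: nothing removed.
12:50 pm–1:50 pm \ B = 1:20 pm–1:50 pm.

7:30 am–9:20 am, 10:00 am–10:50 am, 11:00 am–11:20 am, 1:20 pm–1:50 pm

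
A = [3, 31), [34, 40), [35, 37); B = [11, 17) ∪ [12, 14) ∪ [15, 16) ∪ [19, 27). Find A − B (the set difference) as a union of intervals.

[3, 11) ∪ [17, 19) ∪ [27, 31) ∪ [34, 40)

A, merged: [3, 31), [34, 40).
B, merged: [11, 17), [19, 27).
[3, 31) \ B = [3, 11), [17, 19), [27, 31).
[34, 40): nothing removed.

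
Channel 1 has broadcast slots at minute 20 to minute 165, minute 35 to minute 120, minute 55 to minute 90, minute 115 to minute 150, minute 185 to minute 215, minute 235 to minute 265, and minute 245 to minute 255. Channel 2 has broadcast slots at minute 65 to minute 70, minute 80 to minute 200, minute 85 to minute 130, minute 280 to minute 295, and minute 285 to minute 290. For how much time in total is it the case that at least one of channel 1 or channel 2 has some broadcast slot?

First set merges to minute 20 to minute 165, minute 185 to minute 215, minute 235 to minute 265.
Second set merges to minute 65 to minute 70, minute 80 to minute 200, minute 280 to minute 295.
A ∪ B = minute 20 to minute 215, minute 235 to minute 265, minute 280 to minute 295.
Total: 195 minutes + 30 minutes + 15 minutes = 240 minutes.

240 minutes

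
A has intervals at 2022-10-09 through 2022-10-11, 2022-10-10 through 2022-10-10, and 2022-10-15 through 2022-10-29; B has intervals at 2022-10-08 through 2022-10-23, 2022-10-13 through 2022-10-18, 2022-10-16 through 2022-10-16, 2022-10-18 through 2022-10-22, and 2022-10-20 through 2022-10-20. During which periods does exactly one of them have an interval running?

2022-10-08 through 2022-10-08, 2022-10-12 through 2022-10-14, 2022-10-24 through 2022-10-29

First set merges to 2022-10-09 through 2022-10-11, 2022-10-15 through 2022-10-29.
Second set merges to 2022-10-08 through 2022-10-23.
A \ B = 2022-10-24 through 2022-10-29.
B \ A = 2022-10-08 through 2022-10-08, 2022-10-12 through 2022-10-14.
Union of the two gives the symmetric difference.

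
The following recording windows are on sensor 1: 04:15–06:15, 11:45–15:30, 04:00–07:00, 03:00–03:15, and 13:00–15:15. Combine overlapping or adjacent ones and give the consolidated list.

Sort by start: 03:00-03:15, 04:00-07:00, 04:15-06:15, 11:45-15:30, 13:00-15:15.
04:00-07:00 is disjoint → start new block.
04:15-06:15 overlaps/touches 04:00-07:00 → extend to 04:00-07:00.
11:45-15:30 is disjoint → start new block.
13:00-15:15 overlaps/touches 11:45-15:30 → extend to 11:45-15:30.

03:00-03:15, 04:00-07:00, 11:45-15:30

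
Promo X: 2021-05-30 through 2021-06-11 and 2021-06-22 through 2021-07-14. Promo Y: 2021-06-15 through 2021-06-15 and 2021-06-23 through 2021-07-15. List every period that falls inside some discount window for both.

2021-06-23 through 2021-07-14

2021-05-30 through 2021-06-11: no overlap with the second set.
2021-06-22 through 2021-07-14 meets the second set on 2021-06-23 through 2021-07-14.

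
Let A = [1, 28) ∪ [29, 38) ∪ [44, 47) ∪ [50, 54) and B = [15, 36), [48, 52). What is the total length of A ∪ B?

A ∪ B = [1, 38), [44, 47), [48, 54).
Total: 37 + 3 + 6 = 46.

46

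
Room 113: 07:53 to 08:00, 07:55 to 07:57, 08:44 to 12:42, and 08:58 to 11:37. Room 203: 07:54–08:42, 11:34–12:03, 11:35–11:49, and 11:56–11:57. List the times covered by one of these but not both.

Merge the first list: 07:53–08:00, 08:44–12:42.
Merge the second list: 07:54–08:42, 11:34–12:03.
A but not B: 07:53–07:54, 08:44–11:34, 12:03–12:42.
B but not A: 08:00–08:42.
Combining gives A △ B.

07:53–07:54, 08:00–08:42, 08:44–11:34, 12:03–12:42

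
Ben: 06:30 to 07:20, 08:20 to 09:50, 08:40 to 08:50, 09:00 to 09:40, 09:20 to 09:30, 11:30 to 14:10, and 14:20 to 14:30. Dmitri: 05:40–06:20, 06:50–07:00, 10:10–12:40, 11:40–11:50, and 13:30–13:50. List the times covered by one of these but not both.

05:40-06:20, 06:30-06:50, 07:00-07:20, 08:20-09:50, 10:10-11:30, 12:40-13:30, 13:50-14:10, 14:20-14:30

First set merges to 06:30-07:20, 08:20-09:50, 11:30-14:10, 14:20-14:30.
Second set merges to 05:40-06:20, 06:50-07:00, 10:10-12:40, 13:30-13:50.
Only in the first: 06:30-06:50, 07:00-07:20, 08:20-09:50, 12:40-13:30, 13:50-14:10, 14:20-14:30.
Only in the second: 05:40-06:20, 10:10-11:30.
Together these are the periods covered by exactly one.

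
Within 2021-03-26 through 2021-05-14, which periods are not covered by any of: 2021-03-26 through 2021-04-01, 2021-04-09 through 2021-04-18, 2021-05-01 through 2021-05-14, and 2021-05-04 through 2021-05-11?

2021-04-02 through 2021-04-08, 2021-04-19 through 2021-04-30

After merging, the occupied span is 2021-03-26 through 2021-04-01, 2021-04-09 through 2021-04-18, 2021-05-01 through 2021-05-14.
Gaps within 2021-03-26 through 2021-05-14: 2021-04-02 through 2021-04-08, 2021-04-19 through 2021-04-30.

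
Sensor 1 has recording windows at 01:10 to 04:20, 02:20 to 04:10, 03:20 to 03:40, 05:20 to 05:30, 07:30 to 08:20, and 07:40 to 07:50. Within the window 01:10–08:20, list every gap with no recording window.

After merging, the occupied span is 01:10-04:20, 05:20-05:30, 07:30-08:20.
Complement within 01:10-08:20: 04:20-05:20, 05:30-07:30.

04:20-05:20, 05:30-07:30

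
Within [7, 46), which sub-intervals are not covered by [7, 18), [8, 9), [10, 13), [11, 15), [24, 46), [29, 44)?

[18, 24)

After merging, the occupied span is [7, 18), [24, 46).
Complement within [7, 46): [18, 24).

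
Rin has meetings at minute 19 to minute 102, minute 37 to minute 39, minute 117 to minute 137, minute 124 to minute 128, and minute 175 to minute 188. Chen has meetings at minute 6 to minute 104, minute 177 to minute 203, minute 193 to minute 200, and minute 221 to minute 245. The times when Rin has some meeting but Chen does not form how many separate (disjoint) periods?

2

Merge the first list: minute 19 to minute 102, minute 117 to minute 137, minute 175 to minute 188.
Merge the second list: minute 6 to minute 104, minute 177 to minute 203, minute 221 to minute 245.
A \ B = minute 117 to minute 137, minute 175 to minute 177.
That is 2 disjoint pieces.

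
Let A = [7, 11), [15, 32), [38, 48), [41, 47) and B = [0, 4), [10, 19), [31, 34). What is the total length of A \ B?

A, merged: [7, 11), [15, 32), [38, 48).
A \ B = [7, 10), [19, 31), [38, 48).
Total: 3 + 12 + 10 = 25.

25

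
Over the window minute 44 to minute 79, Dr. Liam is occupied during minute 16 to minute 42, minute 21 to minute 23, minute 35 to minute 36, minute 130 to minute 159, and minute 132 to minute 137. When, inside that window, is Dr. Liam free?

minute 44 to minute 79

The merged coverage is minute 16 to minute 42, minute 130 to minute 159.
Gaps within minute 44 to minute 79: minute 44 to minute 79.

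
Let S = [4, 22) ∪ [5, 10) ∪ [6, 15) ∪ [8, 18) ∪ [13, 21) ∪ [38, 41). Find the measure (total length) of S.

Merged: [4, 22), [38, 41).
Lengths: 18 + 3 = 21.

21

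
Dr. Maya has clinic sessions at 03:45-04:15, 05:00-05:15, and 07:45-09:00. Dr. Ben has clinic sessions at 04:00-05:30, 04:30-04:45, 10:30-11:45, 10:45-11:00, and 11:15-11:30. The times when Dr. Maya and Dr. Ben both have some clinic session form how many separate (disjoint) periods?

2

Second set merges to 04:00–05:30, 10:30–11:45.
A ∩ B = 04:00–04:15, 05:00–05:15.
That is 2 disjoint pieces.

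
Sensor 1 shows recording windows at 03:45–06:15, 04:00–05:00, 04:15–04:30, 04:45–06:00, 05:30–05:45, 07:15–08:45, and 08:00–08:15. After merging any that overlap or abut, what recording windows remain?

03:45–06:15, 07:15–08:45

04:00–05:00 overlaps/touches 03:45–06:15 → extend to 03:45–06:15.
04:15–04:30 overlaps/touches 03:45–06:15 → extend to 03:45–06:15.
04:45–06:00 overlaps/touches 03:45–06:15 → extend to 03:45–06:15.
05:30–05:45 overlaps/touches 03:45–06:15 → extend to 03:45–06:15.
07:15–08:45 is disjoint → start new block.
08:00–08:15 overlaps/touches 07:15–08:45 → extend to 07:15–08:45.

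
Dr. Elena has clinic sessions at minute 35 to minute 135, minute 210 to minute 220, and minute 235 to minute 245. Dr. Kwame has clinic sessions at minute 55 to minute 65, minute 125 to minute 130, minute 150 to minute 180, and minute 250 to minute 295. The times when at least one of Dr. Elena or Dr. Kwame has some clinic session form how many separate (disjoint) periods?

A ∪ B = minute 35 to minute 135, minute 150 to minute 180, minute 210 to minute 220, minute 235 to minute 245, minute 250 to minute 295.
That is 5 disjoint pieces.

5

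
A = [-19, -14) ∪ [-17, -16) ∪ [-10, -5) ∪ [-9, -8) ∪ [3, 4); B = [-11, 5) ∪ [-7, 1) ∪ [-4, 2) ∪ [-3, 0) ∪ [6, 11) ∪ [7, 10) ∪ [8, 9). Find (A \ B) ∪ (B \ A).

[-19, -14) ∪ [-11, -10) ∪ [-5, 3) ∪ [4, 5) ∪ [6, 11)

First set merges to [-19, -14), [-10, -5), [3, 4).
Second set merges to [-11, 5), [6, 11).
A \ B = [-19, -14).
B \ A = [-11, -10), [-5, 3), [4, 5), [6, 11).
Union of the two gives the symmetric difference.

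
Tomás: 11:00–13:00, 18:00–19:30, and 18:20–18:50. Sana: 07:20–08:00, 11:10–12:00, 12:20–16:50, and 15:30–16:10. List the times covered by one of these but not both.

07:20–08:00, 11:00–11:10, 12:00–12:20, 13:00–16:50, 18:00–19:30

Merge the first list: 11:00–13:00, 18:00–19:30.
Merge the second list: 07:20–08:00, 11:10–12:00, 12:20–16:50.
A but not B: 11:00–11:10, 12:00–12:20, 18:00–19:30.
B but not A: 07:20–08:00, 13:00–16:50.
Combining gives A △ B.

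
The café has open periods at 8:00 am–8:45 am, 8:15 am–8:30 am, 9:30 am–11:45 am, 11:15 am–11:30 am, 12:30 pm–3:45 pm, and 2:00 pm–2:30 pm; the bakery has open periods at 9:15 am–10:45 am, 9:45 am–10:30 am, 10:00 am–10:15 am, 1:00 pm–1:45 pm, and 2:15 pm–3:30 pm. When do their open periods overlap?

A, merged: 8:00 am–8:45 am, 9:30 am–11:45 am, 12:30 pm–3:45 pm.
B, merged: 9:15 am–10:45 am, 1:00 pm–1:45 pm, 2:15 pm–3:30 pm.
8:00 am–8:45 am falls entirely outside B.
9:30 am–11:45 am overlaps B on 9:30 am–10:45 am.
12:30 pm–3:45 pm overlaps B on 1:00 pm–1:45 pm, 2:15 pm–3:30 pm.

9:30 am–10:45 am, 1:00 pm–1:45 pm, 2:15 pm–3:30 pm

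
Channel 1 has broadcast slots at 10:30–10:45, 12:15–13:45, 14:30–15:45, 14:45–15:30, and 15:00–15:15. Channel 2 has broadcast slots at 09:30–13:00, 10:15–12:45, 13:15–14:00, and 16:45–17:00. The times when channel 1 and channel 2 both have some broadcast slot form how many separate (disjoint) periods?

3

A, merged: 10:30–10:45, 12:15–13:45, 14:30–15:45.
B, merged: 09:30–13:00, 13:15–14:00, 16:45–17:00.
A ∩ B = 10:30–10:45, 12:15–13:00, 13:15–13:45.
That is 3 disjoint pieces.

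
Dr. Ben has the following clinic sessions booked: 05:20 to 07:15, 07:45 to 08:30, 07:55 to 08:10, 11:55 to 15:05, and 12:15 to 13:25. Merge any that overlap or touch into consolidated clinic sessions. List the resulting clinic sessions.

07:45–08:30 is disjoint → start new block.
07:55–08:10 overlaps/touches 07:45–08:30 → extend to 07:45–08:30.
11:55–15:05 is disjoint → start new block.
12:15–13:25 overlaps/touches 11:55–15:05 → extend to 11:55–15:05.

05:20–07:15, 07:45–08:30, 11:55–15:05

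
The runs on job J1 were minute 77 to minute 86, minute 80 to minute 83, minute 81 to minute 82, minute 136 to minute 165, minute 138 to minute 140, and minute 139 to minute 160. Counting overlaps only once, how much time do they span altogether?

38 minutes

Merged: minute 77 to minute 86, minute 136 to minute 165.
Lengths: 9 minutes + 29 minutes = 38 minutes.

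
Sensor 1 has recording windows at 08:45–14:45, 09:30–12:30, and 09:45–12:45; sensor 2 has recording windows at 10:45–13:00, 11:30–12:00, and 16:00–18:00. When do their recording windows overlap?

10:45-13:00

A, merged: 08:45-14:45.
B, merged: 10:45-13:00, 16:00-18:00.
08:45-14:45 overlaps B on 10:45-13:00.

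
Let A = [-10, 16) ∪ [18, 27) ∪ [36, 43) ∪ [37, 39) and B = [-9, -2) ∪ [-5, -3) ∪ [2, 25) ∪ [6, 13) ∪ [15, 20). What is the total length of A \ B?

14

First set merges to [-10, 16), [18, 27), [36, 43).
Second set merges to [-9, -2), [2, 25).
A \ B = [-10, -9), [-2, 2), [25, 27), [36, 43).
Total: 1 + 4 + 2 + 7 = 14.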